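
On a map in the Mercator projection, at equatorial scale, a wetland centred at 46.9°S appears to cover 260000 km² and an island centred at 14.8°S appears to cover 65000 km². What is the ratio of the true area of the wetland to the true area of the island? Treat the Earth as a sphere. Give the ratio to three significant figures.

On Mercator the areal scale is sec²φ, so true area = apparent × cos²φ.
True area of wetland: 260000 × cos²(46.9°) = 260000 × 0.4669 = 121400 km².
True area of island: 65000 × cos²(14.8°) = 65000 × 0.9347 = 60760 km².
Ratio = 121400 / 60760 ≈ 2.00.

2.00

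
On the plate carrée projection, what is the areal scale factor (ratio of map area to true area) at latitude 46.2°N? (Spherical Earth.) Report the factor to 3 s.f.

In the plate carrée (x = Rλ, y = Rφ), meridians are true-scale (h = 1) and parallels are stretched by k = sec φ.
Areal scale = h·k = 1 × sec φ; at 46.2°, h = 1.000, k = 1.445, so h·k = 1.445.

1.44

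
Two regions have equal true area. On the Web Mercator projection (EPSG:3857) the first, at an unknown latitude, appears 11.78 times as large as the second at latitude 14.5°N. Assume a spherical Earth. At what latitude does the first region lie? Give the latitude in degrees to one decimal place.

On Mercator, (apparent₁)/(apparent₂) = sec²φ₁ / sec²φ₂ when true areas are equal.
cos²φ₂ / cos²φ₁ = 11.78  ⇒  cos φ₁ = cos 14.5° / √11.78 = 0.9681/3.432 = 0.2821.
φ₁ = arccos(0.2821) ≈ 73.6°.

73.6°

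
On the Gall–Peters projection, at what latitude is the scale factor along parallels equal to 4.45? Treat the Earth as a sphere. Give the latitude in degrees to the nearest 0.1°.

The Gall–Peters projection is cylindrical equal-area with φ₀ = 45°. For cylindrical equal-area with standard parallel φ₀, h = cos φ / cos φ₀ and k = cos φ₀ / cos φ, so h·k = 1.
k = cos φ₀ / cos φ = 4.45  ⇒  cos φ = cos 45° / 4.45 = 0.1589.
φ = arccos(0.1589) ≈ 80.9°.

80.9°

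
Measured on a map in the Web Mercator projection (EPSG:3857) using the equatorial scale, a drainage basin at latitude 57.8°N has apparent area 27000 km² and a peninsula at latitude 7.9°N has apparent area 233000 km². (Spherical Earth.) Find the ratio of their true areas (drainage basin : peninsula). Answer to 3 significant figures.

0.0335

On Mercator the areal scale is sec²φ, so true area = apparent × cos²φ.
True area of drainage basin: 27000 × cos²(57.8°) = 27000 × 0.2840 = 7667 km².
True area of peninsula: 233000 × cos²(7.9°) = 233000 × 0.9811 = 228600 km².
Ratio = 7667 / 228600 ≈ 0.0335.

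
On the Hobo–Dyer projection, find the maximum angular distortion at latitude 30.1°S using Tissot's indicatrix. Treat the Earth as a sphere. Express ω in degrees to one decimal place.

9.9°

Hobo–Dyer is a cylindrical equal-area projection with standard parallels at ±37.5°. A cylindrical equal-area projection with standard parallel φ₀ has meridian scale h = cos φ / cos φ₀ and parallel scale k = cos φ₀ / cos φ (so areas are preserved, h·k = 1).
At 30.1°: h = 1.090, k = 0.9170; principal scales a = 1.090, b = 0.9170.
sin(ω/2) = (a − b)/(a + b) = 0.1735/2.008 = 0.08642, so ω = 2 arcsin(0.08642) ≈ 9.9°.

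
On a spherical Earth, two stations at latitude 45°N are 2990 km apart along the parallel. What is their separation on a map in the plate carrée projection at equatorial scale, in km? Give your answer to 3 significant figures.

4230 km

In the plate carrée (x = Rλ, y = Rφ), meridians are true-scale (h = 1) and parallels are stretched by k = sec φ.
Along the parallel, k = sec 45° = 1/0.7071 = 1.414.
Map distance = 2990 × 1.414 ≈ 4230 km.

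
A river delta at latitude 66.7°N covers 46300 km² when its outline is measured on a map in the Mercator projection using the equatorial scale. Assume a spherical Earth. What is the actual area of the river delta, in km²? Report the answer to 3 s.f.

7240 km²

The Mercator projection is conformal; its linear scale factor is the same in every direction and equals sec φ = 1/cos φ.
Areal scale = k² = sec²φ = 1/cos²(66.7°) = 1/0.3955² = 6.392.
True area = apparent / (areal scale) = 46300 / 6.392 ≈ 7240 km².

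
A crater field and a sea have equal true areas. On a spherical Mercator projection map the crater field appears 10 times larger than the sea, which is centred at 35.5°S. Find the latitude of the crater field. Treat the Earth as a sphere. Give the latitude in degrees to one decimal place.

75.1°

Mercator areal scale is sec²φ, so apparent-area ratio = sec²φ₁ / sec²φ₂ = cos²φ₂ / cos²φ₁.
cos²φ₂ / cos²φ₁ = 10  ⇒  cos φ₁ = cos 35.5° / √10 = 0.8141/3.162 = 0.2574.
φ₁ = arccos(0.2574) ≈ 75.1°.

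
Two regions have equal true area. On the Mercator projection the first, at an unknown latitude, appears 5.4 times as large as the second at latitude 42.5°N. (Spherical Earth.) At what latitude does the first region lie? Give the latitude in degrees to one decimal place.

On Mercator, (apparent₁)/(apparent₂) = sec²φ₁ / sec²φ₂ when true areas are equal.
cos²φ₂ / cos²φ₁ = 5.4  ⇒  cos φ₁ = cos 42.5° / √5.4 = 0.7373/2.324 = 0.3173.
φ₁ = arccos(0.3173) ≈ 71.5°.

71.5°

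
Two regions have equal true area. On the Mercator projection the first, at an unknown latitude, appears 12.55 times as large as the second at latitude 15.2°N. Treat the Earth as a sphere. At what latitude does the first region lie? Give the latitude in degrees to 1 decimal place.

74.2°

For equal true areas on Mercator, apparent areas scale as sec²φ, so the ratio is cos²φ₂ / cos²φ₁.
cos²φ₂ / cos²φ₁ = 12.55  ⇒  cos φ₁ = cos 15.2° / √12.55 = 0.9650/3.543 = 0.2724.
φ₁ = arccos(0.2724) ≈ 74.2°.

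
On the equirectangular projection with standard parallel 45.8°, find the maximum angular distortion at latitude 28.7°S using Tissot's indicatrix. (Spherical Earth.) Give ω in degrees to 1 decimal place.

13.1°

With standard parallel φ₀ = 45.8°, the equirectangular projection gives x = Rλ cos φ₀, y = Rφ, so h = 1 and k = cos 45.8° / cos φ.
At 28.7°: h = 1.000, k = 0.7948; principal scales a = 1.000, b = 0.7948.
sin(ω/2) = (a − b)/(a + b) = 0.2052/1.795 = 0.1143, so ω = 2 arcsin(0.1143) ≈ 13.1°.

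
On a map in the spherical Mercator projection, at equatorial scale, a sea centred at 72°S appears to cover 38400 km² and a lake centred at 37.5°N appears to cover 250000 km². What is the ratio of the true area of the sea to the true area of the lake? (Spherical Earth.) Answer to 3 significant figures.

Mercator's areal exaggeration is sec²φ; hence true area = (apparent area) · cos²φ.
True area of sea: 38400 × cos²(72°) = 38400 × 0.09549 = 3667 km².
True area of lake: 250000 × cos²(37.5°) = 250000 × 0.6294 = 157400 km².
Ratio = 3667 / 157400 ≈ 0.0233.

0.0233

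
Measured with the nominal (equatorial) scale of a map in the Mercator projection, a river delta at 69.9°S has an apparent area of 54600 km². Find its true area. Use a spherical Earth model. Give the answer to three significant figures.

6450 km²

The Mercator projection is conformal; its linear scale factor is the same in every direction and equals sec φ = 1/cos φ.
Areal scale = k² = sec²φ = 1/cos²(69.9°) = 1/0.3437² = 8.467.
True area = apparent / (areal scale) = 54600 / 8.467 ≈ 6450 km².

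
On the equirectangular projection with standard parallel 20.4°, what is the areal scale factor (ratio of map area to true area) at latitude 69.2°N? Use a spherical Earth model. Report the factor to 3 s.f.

2.64

The equidistant cylindrical projection with φ₀ = 20.4° has h = 1 (meridians true) and k = cos φ₀ / cos φ along parallels.
Areal scale = h·k = 1 × cos φ₀ / cos φ; at 69.2°, h = 1.000, k = 2.639, so h·k = 2.639.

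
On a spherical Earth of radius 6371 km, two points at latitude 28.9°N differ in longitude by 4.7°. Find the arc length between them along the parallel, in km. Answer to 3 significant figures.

Arc length along a parallel = R cos φ · Δλ (with Δλ in radians).
= 6371 × cos 28.9° × (4.7° × π/180) = 6371 × 0.8755 × 0.08203 ≈ 458 km.

458 km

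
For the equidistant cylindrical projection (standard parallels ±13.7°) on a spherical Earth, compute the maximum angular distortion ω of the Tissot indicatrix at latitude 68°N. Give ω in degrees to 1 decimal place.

The equidistant cylindrical projection with φ₀ = 13.7° has h = 1 (meridians true) and k = cos φ₀ / cos φ along parallels.
At 68°: h = 1.000, k = 2.594; principal scales a = 2.594, b = 1.000.
sin(ω/2) = (a − b)/(a + b) = 1.594/3.594 = 0.4434, so ω = 2 arcsin(0.4434) ≈ 52.6°.

52.6°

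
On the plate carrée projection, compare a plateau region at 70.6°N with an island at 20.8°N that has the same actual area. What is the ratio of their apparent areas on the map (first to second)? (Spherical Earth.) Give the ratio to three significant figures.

2.81

In the plate carrée (x = Rλ, y = Rφ), meridians are true-scale (h = 1) and parallels are stretched by k = sec φ.
Areal scale at 70.6°: h·k = 1.000 × 3.011 = 3.011.
Areal scale at 20.8°: h·k = 1.000 × 1.070 = 1.070.
Ratio = 3.011/1.070 ≈ 2.81.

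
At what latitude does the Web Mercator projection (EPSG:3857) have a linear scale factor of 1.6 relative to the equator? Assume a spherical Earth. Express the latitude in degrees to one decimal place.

51.3°

Mercator scale is k = sec φ = 1/cos φ.
1/cos φ = 1.6  ⇒  cos φ = 0.6250  ⇒  φ = arccos(0.6250) ≈ 51.3°.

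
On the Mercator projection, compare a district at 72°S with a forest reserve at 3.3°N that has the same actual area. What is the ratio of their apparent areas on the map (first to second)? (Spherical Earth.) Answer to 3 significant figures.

10.4

On Mercator, area is exaggerated by sec²φ = 1/cos²φ.
At 72°: sec²(72°) = 1/0.3090² = 10.47.
At 3.3°: sec²(3.3°) = 1/0.9983² = 1.003.
Ratio = 10.47/1.003 = cos²(3.3°)/cos²(72°) ≈ 10.4.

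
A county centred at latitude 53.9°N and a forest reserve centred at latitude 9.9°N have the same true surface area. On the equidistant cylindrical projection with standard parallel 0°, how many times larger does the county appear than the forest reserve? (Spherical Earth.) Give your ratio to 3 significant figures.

In the plate carrée (x = Rλ, y = Rφ), meridians are true-scale (h = 1) and parallels are stretched by k = sec φ.
Areal scale at 53.9°: h·k = 1.000 × 1.697 = 1.697.
Areal scale at 9.9°: h·k = 1.000 × 1.015 = 1.015.
Ratio = 1.697/1.015 ≈ 1.67.

1.67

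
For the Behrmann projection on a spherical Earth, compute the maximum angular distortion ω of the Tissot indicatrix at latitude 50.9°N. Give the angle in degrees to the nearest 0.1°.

35.7°

Behrmann is a cylindrical equal-area projection with standard parallels at ±30°. For cylindrical equal-area with standard parallel φ₀, h = cos φ / cos φ₀ and k = cos φ₀ / cos φ, so h·k = 1.
At 50.9°: h = 0.7282, k = 1.373; principal scales a = 1.373, b = 0.7282.
sin(ω/2) = (a − b)/(a + b) = 0.6449/2.101 = 0.3069, so ω = 2 arcsin(0.3069) ≈ 35.7°.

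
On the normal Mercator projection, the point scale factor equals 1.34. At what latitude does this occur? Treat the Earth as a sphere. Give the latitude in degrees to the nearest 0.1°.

41.7°

Mercator scale is k = sec φ = 1/cos φ.
1/cos φ = 1.34  ⇒  cos φ = 0.7463  ⇒  φ = arccos(0.7463) ≈ 41.7°.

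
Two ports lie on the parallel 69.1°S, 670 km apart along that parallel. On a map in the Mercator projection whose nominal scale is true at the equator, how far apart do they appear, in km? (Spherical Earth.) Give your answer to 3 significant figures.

1880 km

The Mercator projection is conformal; its linear scale factor is the same in every direction and equals sec φ = 1/cos φ.
Along the parallel, k = sec 69.1° = 1/0.3567 = 2.803.
Map distance = 670 × 2.803 ≈ 1880 km.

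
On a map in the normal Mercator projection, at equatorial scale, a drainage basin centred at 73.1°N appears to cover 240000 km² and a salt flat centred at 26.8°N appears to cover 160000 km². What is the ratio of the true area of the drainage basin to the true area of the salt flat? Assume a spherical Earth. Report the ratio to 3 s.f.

0.159

On Mercator the areal scale is sec²φ, so true area = apparent × cos²φ.
True area of drainage basin: 240000 × cos²(73.1°) = 240000 × 0.08451 = 20280 km².
True area of salt flat: 160000 × cos²(26.8°) = 160000 × 0.7967 = 127500 km².
Ratio = 20280 / 127500 ≈ 0.159.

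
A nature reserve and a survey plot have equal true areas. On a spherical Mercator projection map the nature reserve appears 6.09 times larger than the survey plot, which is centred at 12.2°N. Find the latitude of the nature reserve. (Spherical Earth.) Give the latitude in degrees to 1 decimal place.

On Mercator, (apparent₁)/(apparent₂) = sec²φ₁ / sec²φ₂ when true areas are equal.
cos²φ₂ / cos²φ₁ = 6.09  ⇒  cos φ₁ = cos 12.2° / √6.09 = 0.9774/2.468 = 0.3961.
φ₁ = arccos(0.3961) ≈ 66.7°.

66.7°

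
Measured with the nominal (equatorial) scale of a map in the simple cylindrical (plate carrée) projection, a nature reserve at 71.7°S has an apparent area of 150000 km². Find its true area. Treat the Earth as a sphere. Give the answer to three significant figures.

47100 km²

Plate carrée maps x = Rλ, y = Rφ. The meridian scale is h = 1 and the parallel scale is k = 1/cos φ = sec φ.
Areal scale = h·k = 1 × sec φ; at 71.7°, h = 1.000, k = 3.185, so h·k = 3.185.
True area = apparent / (areal scale) = 150000 / 3.185 ≈ 47100 km².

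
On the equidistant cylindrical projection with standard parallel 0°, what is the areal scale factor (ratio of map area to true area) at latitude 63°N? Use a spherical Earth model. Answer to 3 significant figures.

2.20

In the plate carrée (x = Rλ, y = Rφ), meridians are true-scale (h = 1) and parallels are stretched by k = sec φ.
Areal scale = h·k = 1 × sec φ; at 63°, h = 1.000, k = 2.203, so h·k = 2.203.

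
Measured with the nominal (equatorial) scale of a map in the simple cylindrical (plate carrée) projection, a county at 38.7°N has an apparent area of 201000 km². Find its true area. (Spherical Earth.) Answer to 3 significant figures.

157000 km²

Plate carrée maps x = Rλ, y = Rφ. The meridian scale is h = 1 and the parallel scale is k = 1/cos φ = sec φ.
Areal scale = h·k = 1 × sec φ; at 38.7°, h = 1.000, k = 1.281, so h·k = 1.281.
True area = apparent / (areal scale) = 201000 / 1.281 ≈ 157000 km².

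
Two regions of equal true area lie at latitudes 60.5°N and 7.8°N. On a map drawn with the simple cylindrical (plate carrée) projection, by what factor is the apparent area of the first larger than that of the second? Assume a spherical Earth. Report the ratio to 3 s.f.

2.01

In the plate carrée (x = Rλ, y = Rφ), meridians are true-scale (h = 1) and parallels are stretched by k = sec φ.
Areal scale at 60.5°: h·k = 1.000 × 2.031 = 2.031.
Areal scale at 7.8°: h·k = 1.000 × 1.009 = 1.009.
Ratio = 2.031/1.009 ≈ 2.01.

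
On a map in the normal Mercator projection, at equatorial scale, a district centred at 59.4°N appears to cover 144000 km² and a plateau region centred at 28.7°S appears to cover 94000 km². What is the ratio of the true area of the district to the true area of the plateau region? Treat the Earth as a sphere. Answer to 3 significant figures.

0.516

Mercator's areal exaggeration is sec²φ; hence true area = (apparent area) · cos²φ.
True area of district: 144000 × cos²(59.4°) = 144000 × 0.2591 = 37310 km².
True area of plateau region: 94000 × cos²(28.7°) = 94000 × 0.7694 = 72320 km².
Ratio = 37310 / 72320 ≈ 0.516.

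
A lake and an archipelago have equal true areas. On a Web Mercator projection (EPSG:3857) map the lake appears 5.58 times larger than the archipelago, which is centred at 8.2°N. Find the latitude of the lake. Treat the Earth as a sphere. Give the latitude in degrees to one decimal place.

65.2°

For equal true areas on Mercator, apparent areas scale as sec²φ, so the ratio is cos²φ₂ / cos²φ₁.
cos²φ₂ / cos²φ₁ = 5.58  ⇒  cos φ₁ = cos 8.2° / √5.58 = 0.9898/2.362 = 0.4190.
φ₁ = arccos(0.4190) ≈ 65.2°.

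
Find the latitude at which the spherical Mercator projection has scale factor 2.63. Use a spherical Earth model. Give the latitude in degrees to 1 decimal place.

67.7°

Mercator scale is k = sec φ = 1/cos φ.
1/cos φ = 2.63  ⇒  cos φ = 0.3802  ⇒  φ = arccos(0.3802) ≈ 67.7°.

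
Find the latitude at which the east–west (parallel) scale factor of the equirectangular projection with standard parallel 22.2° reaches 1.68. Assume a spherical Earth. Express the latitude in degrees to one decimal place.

56.6°

With standard parallel φ₀ = 22.2°, the equirectangular projection gives x = Rλ cos φ₀, y = Rφ, so h = 1 and k = cos 22.2° / cos φ.
k = cos φ₀ / cos φ = 1.68  ⇒  cos φ = cos 22.2° / 1.68 = 0.5511.
φ = arccos(0.5511) ≈ 56.6°.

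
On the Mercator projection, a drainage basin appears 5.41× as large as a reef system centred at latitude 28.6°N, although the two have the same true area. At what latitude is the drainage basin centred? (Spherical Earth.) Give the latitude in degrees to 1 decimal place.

Mercator areal scale is sec²φ, so apparent-area ratio = sec²φ₁ / sec²φ₂ = cos²φ₂ / cos²φ₁.
cos²φ₂ / cos²φ₁ = 5.41  ⇒  cos φ₁ = cos 28.6° / √5.41 = 0.8780/2.326 = 0.3775.
φ₁ = arccos(0.3775) ≈ 67.8°.

67.8°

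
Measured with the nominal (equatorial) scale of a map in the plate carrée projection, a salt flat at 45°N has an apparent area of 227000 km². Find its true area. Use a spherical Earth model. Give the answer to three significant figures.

For the equirectangular projection with φ₀ = 0 (plate carrée), h = 1 along meridians and k = sec φ along parallels.
Areal scale = h·k = 1 × sec φ; at 45°, h = 1.000, k = 1.414, so h·k = 1.414.
True area = apparent / (areal scale) = 227000 / 1.414 ≈ 161000 km².

161000 km²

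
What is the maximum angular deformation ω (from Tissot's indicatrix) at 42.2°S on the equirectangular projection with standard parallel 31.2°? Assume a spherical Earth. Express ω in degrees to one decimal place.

The equidistant cylindrical projection with φ₀ = 31.2° has h = 1 (meridians true) and k = cos φ₀ / cos φ along parallels.
At 42.2°: h = 1.000, k = 1.155; principal scales a = 1.155, b = 1.000.
sin(ω/2) = (a − b)/(a + b) = 0.1546/2.155 = 0.07177, so ω = 2 arcsin(0.07177) ≈ 8.2°.

8.2°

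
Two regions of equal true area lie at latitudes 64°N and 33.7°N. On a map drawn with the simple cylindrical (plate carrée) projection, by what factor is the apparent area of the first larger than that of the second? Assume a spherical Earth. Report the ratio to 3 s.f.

Plate carrée maps x = Rλ, y = Rφ. The meridian scale is h = 1 and the parallel scale is k = 1/cos φ = sec φ.
Areal scale at 64°: h·k = 1.000 × 2.281 = 2.281.
Areal scale at 33.7°: h·k = 1.000 × 1.202 = 1.202.
Ratio = 2.281/1.202 ≈ 1.90.

1.90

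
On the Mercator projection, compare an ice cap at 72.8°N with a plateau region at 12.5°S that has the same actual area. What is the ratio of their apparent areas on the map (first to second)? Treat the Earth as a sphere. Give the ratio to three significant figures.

10.9

Mercator areal scale is sec²φ.
At 72.8°: sec²(72.8°) = 1/0.2957² = 11.44.
At 12.5°: sec²(12.5°) = 1/0.9763² = 1.049.
Ratio = 11.44/1.049 = cos²(12.5°)/cos²(72.8°) ≈ 10.9.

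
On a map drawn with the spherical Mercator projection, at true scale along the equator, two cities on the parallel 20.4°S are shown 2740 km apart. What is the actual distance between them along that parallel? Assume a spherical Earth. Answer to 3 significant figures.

2570 km

The Mercator projection is conformal; its linear scale factor is the same in every direction and equals sec φ = 1/cos φ.
Along the parallel at 20.4°, map distances are exaggerated by k = sec 20.4° = 1.067.
True distance = 2740 / 1.067 = 2740 × cos 20.4° ≈ 2570 km.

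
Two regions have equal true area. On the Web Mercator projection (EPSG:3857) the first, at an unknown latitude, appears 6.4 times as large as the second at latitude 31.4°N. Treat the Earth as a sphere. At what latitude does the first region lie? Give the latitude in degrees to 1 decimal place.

70.3°

For equal true areas on Mercator, apparent areas scale as sec²φ, so the ratio is cos²φ₂ / cos²φ₁.
cos²φ₂ / cos²φ₁ = 6.4  ⇒  cos φ₁ = cos 31.4° / √6.4 = 0.8536/2.530 = 0.3374.
φ₁ = arccos(0.3374) ≈ 70.3°.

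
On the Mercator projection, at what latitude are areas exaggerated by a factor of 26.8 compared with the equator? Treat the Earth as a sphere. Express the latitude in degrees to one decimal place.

78.9°

Mercator areal scale is sec²φ.
sec²φ = 26.8  ⇒  cos²φ = 0.03731  ⇒  cos φ = 0.1932.
φ = arccos(0.1932) ≈ 78.9°.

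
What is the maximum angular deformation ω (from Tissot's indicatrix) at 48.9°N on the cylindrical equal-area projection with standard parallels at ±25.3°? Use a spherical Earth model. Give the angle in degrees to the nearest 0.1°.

35.9°

A cylindrical equal-area projection with standard parallel φ₀ has meridian scale h = cos φ / cos φ₀ and parallel scale k = cos φ₀ / cos φ (so areas are preserved, h·k = 1).
At 48.9°: h = 0.7271, k = 1.375; principal scales a = 1.375, b = 0.7271.
sin(ω/2) = (a − b)/(a + b) = 0.6482/2.102 = 0.3083, so ω = 2 arcsin(0.3083) ≈ 35.9°.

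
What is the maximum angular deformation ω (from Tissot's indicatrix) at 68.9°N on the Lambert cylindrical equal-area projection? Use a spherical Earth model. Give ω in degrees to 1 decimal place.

The Lambert cylindrical equal-area projection is the cylindrical equal-area projection with its standard parallel at the equator (φ₀ = 0). A cylindrical equal-area projection with standard parallel φ₀ has meridian scale h = cos φ / cos φ₀ and parallel scale k = cos φ₀ / cos φ (so areas are preserved, h·k = 1).
At 68.9°: h = 0.3600, k = 2.778; principal scales a = 2.778, b = 0.3600.
sin(ω/2) = (a − b)/(a + b) = 2.418/3.138 = 0.7705, so ω = 2 arcsin(0.7705) ≈ 100.8°.

100.8°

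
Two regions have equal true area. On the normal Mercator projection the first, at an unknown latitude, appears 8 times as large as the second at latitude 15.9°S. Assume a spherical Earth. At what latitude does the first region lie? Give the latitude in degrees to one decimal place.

70.1°

For equal true areas on Mercator, apparent areas scale as sec²φ, so the ratio is cos²φ₂ / cos²φ₁.
cos²φ₂ / cos²φ₁ = 8  ⇒  cos φ₁ = cos 15.9° / √8 = 0.9617/2.828 = 0.3400.
φ₁ = arccos(0.3400) ≈ 70.1°.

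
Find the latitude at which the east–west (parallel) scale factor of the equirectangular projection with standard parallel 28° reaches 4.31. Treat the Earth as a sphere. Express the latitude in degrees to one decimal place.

The equidistant cylindrical projection with φ₀ = 28° has h = 1 (meridians true) and k = cos φ₀ / cos φ along parallels.
k = cos φ₀ / cos φ = 4.31  ⇒  cos φ = cos 28° / 4.31 = 0.2049.
φ = arccos(0.2049) ≈ 78.2°.

78.2°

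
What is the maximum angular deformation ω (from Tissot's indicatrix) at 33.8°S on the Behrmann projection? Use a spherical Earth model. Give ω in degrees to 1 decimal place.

4.7°

Behrmann is a cylindrical equal-area projection with standard parallels at ±30°. A cylindrical equal-area projection with standard parallel φ₀ has meridian scale h = cos φ / cos φ₀ and parallel scale k = cos φ₀ / cos φ (so areas are preserved, h·k = 1).
At 33.8°: h = 0.9595, k = 1.042; principal scales a = 1.042, b = 0.9595.
sin(ω/2) = (a − b)/(a + b) = 0.08263/2.002 = 0.04128, so ω = 2 arcsin(0.04128) ≈ 4.7°.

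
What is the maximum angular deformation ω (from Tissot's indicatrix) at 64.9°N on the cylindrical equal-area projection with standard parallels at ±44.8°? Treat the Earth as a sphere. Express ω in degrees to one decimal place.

Cylindrical equal-area (φ₀ = 44.8°): h = cos φ / cos 44.8° along meridians, k = cos 44.8° / cos φ along parallels; h·k = 1.
At 64.9°: h = 0.5978, k = 1.673; principal scales a = 1.673, b = 0.5978.
sin(ω/2) = (a − b)/(a + b) = 1.075/2.271 = 0.4734, so ω = 2 arcsin(0.4734) ≈ 56.5°.

56.5°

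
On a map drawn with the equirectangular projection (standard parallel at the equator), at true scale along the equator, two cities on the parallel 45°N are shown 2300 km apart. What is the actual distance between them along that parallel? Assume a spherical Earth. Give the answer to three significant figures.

In the plate carrée (x = Rλ, y = Rφ), meridians are true-scale (h = 1) and parallels are stretched by k = sec φ.
Along the parallel at 45°, map distances are exaggerated by k = sec 45° = 1.414.
True distance = 2300 / 1.414 = 2300 × cos 45° ≈ 1630 km.

1630 km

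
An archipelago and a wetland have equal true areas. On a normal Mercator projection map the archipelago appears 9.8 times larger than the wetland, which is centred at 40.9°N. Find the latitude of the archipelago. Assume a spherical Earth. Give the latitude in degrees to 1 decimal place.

76.0°

Mercator areal scale is sec²φ, so apparent-area ratio = sec²φ₁ / sec²φ₂ = cos²φ₂ / cos²φ₁.
cos²φ₂ / cos²φ₁ = 9.8  ⇒  cos φ₁ = cos 40.9° / √9.8 = 0.7559/3.130 = 0.2414.
φ₁ = arccos(0.2414) ≈ 76.0°.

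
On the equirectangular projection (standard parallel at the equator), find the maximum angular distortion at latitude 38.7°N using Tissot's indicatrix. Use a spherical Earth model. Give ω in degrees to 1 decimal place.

For the equirectangular projection with φ₀ = 0 (plate carrée), h = 1 along meridians and k = sec φ along parallels.
At 38.7°: h = 1.000, k = 1.281; principal scales a = 1.281, b = 1.000.
sin(ω/2) = (a − b)/(a + b) = 0.2813/2.281 = 0.1233, so ω = 2 arcsin(0.1233) ≈ 14.2°.

14.2°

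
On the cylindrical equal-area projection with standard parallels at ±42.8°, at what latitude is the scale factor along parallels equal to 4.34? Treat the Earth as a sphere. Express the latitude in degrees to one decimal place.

Cylindrical equal-area (φ₀ = 42.8°): h = cos φ / cos 42.8° along meridians, k = cos 42.8° / cos φ along parallels; h·k = 1.
k = cos φ₀ / cos φ = 4.34  ⇒  cos φ = cos 42.8° / 4.34 = 0.1691.
φ = arccos(0.1691) ≈ 80.3°.

80.3°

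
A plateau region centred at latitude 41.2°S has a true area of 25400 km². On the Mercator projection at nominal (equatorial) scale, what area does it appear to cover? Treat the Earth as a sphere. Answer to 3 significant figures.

Mercator is conformal, so the point scale is isotropic: h = k = sec φ = 1/cos φ.
Areal scale = k² = sec²φ = 1/cos²(41.2°) = 1/0.7524² = 1.766.
Apparent area = 25400 × 1.766 ≈ 44900 km².

44900 km²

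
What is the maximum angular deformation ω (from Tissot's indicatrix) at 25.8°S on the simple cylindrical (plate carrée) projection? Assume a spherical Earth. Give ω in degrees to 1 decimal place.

Plate carrée maps x = Rλ, y = Rφ. The meridian scale is h = 1 and the parallel scale is k = 1/cos φ = sec φ.
At 25.8°: h = 1.000, k = 1.111; principal scales a = 1.111, b = 1.000.
sin(ω/2) = (a − b)/(a + b) = 0.1107/2.111 = 0.05246, so ω = 2 arcsin(0.05246) ≈ 6.0°.

6.0°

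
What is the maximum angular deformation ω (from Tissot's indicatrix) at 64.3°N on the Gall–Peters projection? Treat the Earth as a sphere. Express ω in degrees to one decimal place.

53.9°

The Gall–Peters projection is cylindrical equal-area with φ₀ = 45°. Cylindrical equal-area (φ₀ = 45°): h = cos φ / cos 45° along meridians, k = cos 45° / cos φ along parallels; h·k = 1.
At 64.3°: h = 0.6133, k = 1.631; principal scales a = 1.631, b = 0.6133.
sin(ω/2) = (a − b)/(a + b) = 1.017/2.244 = 0.4534, so ω = 2 arcsin(0.4534) ≈ 53.9°.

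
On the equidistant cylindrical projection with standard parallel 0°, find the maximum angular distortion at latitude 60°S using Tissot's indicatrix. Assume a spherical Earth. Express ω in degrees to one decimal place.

38.9°

Plate carrée maps x = Rλ, y = Rφ. The meridian scale is h = 1 and the parallel scale is k = 1/cos φ = sec φ.
At 60°: h = 1.000, k = 2.000; principal scales a = 2.000, b = 1.000.
sin(ω/2) = (a − b)/(a + b) = 1.0000/3.000 = 0.3333, so ω = 2 arcsin(0.3333) ≈ 38.9°.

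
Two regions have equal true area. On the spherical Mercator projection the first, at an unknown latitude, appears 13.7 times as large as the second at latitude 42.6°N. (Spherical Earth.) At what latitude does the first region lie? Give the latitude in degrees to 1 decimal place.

78.5°

On Mercator, (apparent₁)/(apparent₂) = sec²φ₁ / sec²φ₂ when true areas are equal.
cos²φ₂ / cos²φ₁ = 13.7  ⇒  cos φ₁ = cos 42.6° / √13.7 = 0.7361/3.701 = 0.1989.
φ₁ = arccos(0.1989) ≈ 78.5°.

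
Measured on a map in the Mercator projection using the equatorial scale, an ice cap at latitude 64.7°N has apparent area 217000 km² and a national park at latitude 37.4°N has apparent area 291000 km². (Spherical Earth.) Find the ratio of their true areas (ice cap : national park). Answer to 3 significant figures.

0.216

Mercator's areal exaggeration is sec²φ; hence true area = (apparent area) · cos²φ.
True area of ice cap: 217000 × cos²(64.7°) = 217000 × 0.1826 = 39630 km².
True area of national park: 291000 × cos²(37.4°) = 291000 × 0.6311 = 183600 km².
Ratio = 39630 / 183600 ≈ 0.216.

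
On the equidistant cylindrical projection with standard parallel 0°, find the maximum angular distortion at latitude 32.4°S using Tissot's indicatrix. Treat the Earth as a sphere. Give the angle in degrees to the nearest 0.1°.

9.7°

In the plate carrée (x = Rλ, y = Rφ), meridians are true-scale (h = 1) and parallels are stretched by k = sec φ.
At 32.4°: h = 1.000, k = 1.184; principal scales a = 1.184, b = 1.000.
sin(ω/2) = (a − b)/(a + b) = 0.1844/2.184 = 0.08441, so ω = 2 arcsin(0.08441) ≈ 9.7°.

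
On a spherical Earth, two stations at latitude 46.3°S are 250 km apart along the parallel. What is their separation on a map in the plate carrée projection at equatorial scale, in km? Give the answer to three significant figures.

362 km

Plate carrée maps x = Rλ, y = Rφ. The meridian scale is h = 1 and the parallel scale is k = 1/cos φ = sec φ.
Along the parallel, k = sec 46.3° = 1/0.6909 = 1.447.
Map distance = 250 × 1.447 ≈ 362 km.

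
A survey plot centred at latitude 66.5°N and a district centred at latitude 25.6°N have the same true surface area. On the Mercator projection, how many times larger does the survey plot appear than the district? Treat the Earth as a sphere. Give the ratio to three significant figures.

Mercator is conformal with k = sec φ, so areal scale = k² = sec²φ.
At 66.5°: sec²(66.5°) = 1/0.3987² = 6.289.
At 25.6°: sec²(25.6°) = 1/0.9018² = 1.230.
Ratio = 6.289/1.230 = cos²(25.6°)/cos²(66.5°) ≈ 5.12.

5.12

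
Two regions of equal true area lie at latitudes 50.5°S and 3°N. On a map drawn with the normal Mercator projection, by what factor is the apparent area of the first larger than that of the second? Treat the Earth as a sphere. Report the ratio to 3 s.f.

Mercator areal scale is sec²φ.
At 50.5°: sec²(50.5°) = 1/0.6361² = 2.472.
At 3°: sec²(3°) = 1/0.9986² = 1.003.
Ratio = 2.472/1.003 = cos²(3°)/cos²(50.5°) ≈ 2.46.

2.46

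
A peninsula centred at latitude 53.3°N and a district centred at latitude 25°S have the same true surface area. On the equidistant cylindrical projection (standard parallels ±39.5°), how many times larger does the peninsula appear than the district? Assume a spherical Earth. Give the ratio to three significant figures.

1.52

With standard parallel φ₀ = 39.5°, the equirectangular projection gives x = Rλ cos φ₀, y = Rφ, so h = 1 and k = cos 39.5° / cos φ.
Areal scale at 53.3°: h·k = 1.000 × 1.291 = 1.291.
Areal scale at 25°: h·k = 1.000 × 0.8514 = 0.8514.
Ratio = 1.291/0.8514 ≈ 1.52.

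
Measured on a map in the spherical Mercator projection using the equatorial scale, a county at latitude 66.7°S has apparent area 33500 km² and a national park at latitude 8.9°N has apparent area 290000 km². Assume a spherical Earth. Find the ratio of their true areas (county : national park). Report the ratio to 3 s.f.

Mercator's areal exaggeration is sec²φ; hence true area = (apparent area) · cos²φ.
True area of county: 33500 × cos²(66.7°) = 33500 × 0.1565 = 5241 km².
True area of national park: 290000 × cos²(8.9°) = 290000 × 0.9761 = 283100 km².
Ratio = 5241 / 283100 ≈ 0.0185.

0.0185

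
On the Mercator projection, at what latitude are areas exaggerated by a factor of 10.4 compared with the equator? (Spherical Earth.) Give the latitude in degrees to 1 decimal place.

71.9°

Mercator areal scale is sec²φ.
sec²φ = 10.4  ⇒  cos²φ = 0.09615  ⇒  cos φ = 0.3101.
φ = arccos(0.3101) ≈ 71.9°.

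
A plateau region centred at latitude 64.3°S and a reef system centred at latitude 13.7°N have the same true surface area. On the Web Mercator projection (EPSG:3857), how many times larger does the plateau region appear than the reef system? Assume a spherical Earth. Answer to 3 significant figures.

5.02

Mercator areal scale is sec²φ.
At 64.3°: sec²(64.3°) = 1/0.4337² = 5.317.
At 13.7°: sec²(13.7°) = 1/0.9715² = 1.059.
Ratio = 5.317/1.059 = cos²(13.7°)/cos²(64.3°) ≈ 5.02.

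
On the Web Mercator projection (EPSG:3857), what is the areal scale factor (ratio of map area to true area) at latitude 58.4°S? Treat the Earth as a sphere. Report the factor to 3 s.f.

3.64

For Mercator, h = k = sec φ (a conformal cylindrical projection has a single point scale, 1/cos φ).
Areal scale = k² = sec²φ = 1/cos²(58.4°) = 1/0.5240² = 3.642.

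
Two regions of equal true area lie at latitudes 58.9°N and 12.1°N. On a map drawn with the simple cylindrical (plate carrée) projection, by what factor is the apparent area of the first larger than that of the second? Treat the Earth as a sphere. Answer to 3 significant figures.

1.89

Plate carrée maps x = Rλ, y = Rφ. The meridian scale is h = 1 and the parallel scale is k = 1/cos φ = sec φ.
Areal scale at 58.9°: h·k = 1.000 × 1.936 = 1.936.
Areal scale at 12.1°: h·k = 1.000 × 1.023 = 1.023.
Ratio = 1.936/1.023 ≈ 1.89.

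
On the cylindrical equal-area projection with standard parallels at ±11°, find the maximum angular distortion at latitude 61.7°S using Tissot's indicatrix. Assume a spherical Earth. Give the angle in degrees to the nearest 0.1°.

76.9°

A cylindrical equal-area projection with standard parallel φ₀ has meridian scale h = cos φ / cos φ₀ and parallel scale k = cos φ₀ / cos φ (so areas are preserved, h·k = 1).
At 61.7°: h = 0.4830, k = 2.071; principal scales a = 2.071, b = 0.4830.
sin(ω/2) = (a − b)/(a + b) = 1.588/2.554 = 0.6217, so ω = 2 arcsin(0.6217) ≈ 76.9°.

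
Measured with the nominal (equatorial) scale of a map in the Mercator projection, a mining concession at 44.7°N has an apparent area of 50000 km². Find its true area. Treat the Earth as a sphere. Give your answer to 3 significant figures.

Mercator is conformal, so the point scale is isotropic: h = k = sec φ = 1/cos φ.
Areal scale = k² = sec²φ = 1/cos²(44.7°) = 1/0.7108² = 1.979.
True area = apparent / (areal scale) = 50000 / 1.979 ≈ 25300 km².

25300 km²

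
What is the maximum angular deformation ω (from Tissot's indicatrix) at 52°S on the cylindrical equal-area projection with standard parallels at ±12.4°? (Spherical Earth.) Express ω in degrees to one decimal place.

Cylindrical equal-area (φ₀ = 12.4°): h = cos φ / cos 12.4° along meridians, k = cos 12.4° / cos φ along parallels; h·k = 1.
At 52°: h = 0.6304, k = 1.586; principal scales a = 1.586, b = 0.6304.
sin(ω/2) = (a − b)/(a + b) = 0.9560/2.217 = 0.4313, so ω = 2 arcsin(0.4313) ≈ 51.1°.

51.1°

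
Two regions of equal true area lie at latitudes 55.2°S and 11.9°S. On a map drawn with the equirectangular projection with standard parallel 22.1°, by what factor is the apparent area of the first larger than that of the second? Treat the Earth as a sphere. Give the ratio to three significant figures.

1.71

In the equirectangular projection with standard parallel φ₀ = 22.1° (x = Rλ cos φ₀, y = Rφ), meridians are true-scale (h = 1) and the parallel scale is k = cos φ₀ / cos φ.
Areal scale at 55.2°: h·k = 1.000 × 1.623 = 1.623.
Areal scale at 11.9°: h·k = 1.000 × 0.9469 = 0.9469.
Ratio = 1.623/0.9469 ≈ 1.71.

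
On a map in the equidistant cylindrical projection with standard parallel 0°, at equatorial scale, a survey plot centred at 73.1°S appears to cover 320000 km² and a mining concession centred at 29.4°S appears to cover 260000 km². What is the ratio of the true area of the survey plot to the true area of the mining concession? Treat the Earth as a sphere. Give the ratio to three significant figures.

Plate carrée has h = 1 and k = sec φ, giving areal scale sec φ; true area = (apparent area) · cos φ.
True area of survey plot: 320000 × cos(73.1°) = 320000 × 0.2907 = 93020 km².
True area of mining concession: 260000 × cos(29.4°) = 260000 × 0.8712 = 226500 km².
Ratio = 93020 / 226500 ≈ 0.411.

0.411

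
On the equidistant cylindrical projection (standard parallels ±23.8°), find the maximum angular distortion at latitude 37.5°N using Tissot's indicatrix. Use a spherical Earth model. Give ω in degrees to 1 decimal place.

8.2°

In the equirectangular projection with standard parallel φ₀ = 23.8° (x = Rλ cos φ₀, y = Rφ), meridians are true-scale (h = 1) and the parallel scale is k = cos φ₀ / cos φ.
At 37.5°: h = 1.000, k = 1.153; principal scales a = 1.153, b = 1.000.
sin(ω/2) = (a − b)/(a + b) = 0.1533/2.153 = 0.07119, so ω = 2 arcsin(0.07119) ≈ 8.2°.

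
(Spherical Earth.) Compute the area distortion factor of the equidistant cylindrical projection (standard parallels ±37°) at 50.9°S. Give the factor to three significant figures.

1.27

The equidistant cylindrical projection with φ₀ = 37° has h = 1 (meridians true) and k = cos φ₀ / cos φ along parallels.
Areal scale = h·k = 1 × cos φ₀ / cos φ; at 50.9°, h = 1.000, k = 1.266, so h·k = 1.266.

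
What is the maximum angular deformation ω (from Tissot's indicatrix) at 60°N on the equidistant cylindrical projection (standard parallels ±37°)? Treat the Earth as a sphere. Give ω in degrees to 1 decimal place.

With standard parallel φ₀ = 37°, the equirectangular projection gives x = Rλ cos φ₀, y = Rφ, so h = 1 and k = cos 37° / cos φ.
At 60°: h = 1.000, k = 1.597; principal scales a = 1.597, b = 1.000.
sin(ω/2) = (a − b)/(a + b) = 0.5973/2.597 = 0.2300, so ω = 2 arcsin(0.2300) ≈ 26.6°.

26.6°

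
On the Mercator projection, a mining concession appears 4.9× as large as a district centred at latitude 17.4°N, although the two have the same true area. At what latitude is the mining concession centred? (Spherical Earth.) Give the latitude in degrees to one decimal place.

64.5°

Mercator areal scale is sec²φ, so apparent-area ratio = sec²φ₁ / sec²φ₂ = cos²φ₂ / cos²φ₁.
cos²φ₂ / cos²φ₁ = 4.9  ⇒  cos φ₁ = cos 17.4° / √4.9 = 0.9542/2.214 = 0.4311.
φ₁ = arccos(0.4311) ≈ 64.5°.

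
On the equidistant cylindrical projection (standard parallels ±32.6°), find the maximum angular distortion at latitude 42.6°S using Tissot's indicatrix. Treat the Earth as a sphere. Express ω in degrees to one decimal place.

7.7°

The equidistant cylindrical projection with φ₀ = 32.6° has h = 1 (meridians true) and k = cos φ₀ / cos φ along parallels.
At 42.6°: h = 1.000, k = 1.144; principal scales a = 1.144, b = 1.000.
sin(ω/2) = (a − b)/(a + b) = 0.1445/2.144 = 0.06738, so ω = 2 arcsin(0.06738) ≈ 7.7°.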